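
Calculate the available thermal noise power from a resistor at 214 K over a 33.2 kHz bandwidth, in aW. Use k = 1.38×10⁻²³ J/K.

98.0 aW

P_n = kTB = 1.38×10⁻²³ × 214 × 3.32×10⁴ = 9.80×10⁻¹⁷ W = 98.0 aW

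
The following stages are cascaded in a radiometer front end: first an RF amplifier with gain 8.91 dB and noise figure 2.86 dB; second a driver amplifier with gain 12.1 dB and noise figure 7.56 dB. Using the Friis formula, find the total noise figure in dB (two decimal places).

Convert to linear (a loss of L dB is a gain of −L dB): F_i = 10^(NF_i/10), G_i = 10^(G_i,dB/10)
  Stage 1: F_1 = 10^(2.86/10) = 1.932, G_1 = 10^(8.91/10) = 7.780
  Stage 2: F_2 = 10^(7.56/10) = 5.702, G_2 = 10^(12.1/10) = 16.22
Friis cascade:
  F = 1.932 + (5.702 − 1)/7.780 = 2.536
NF = 10 log₁₀(2.536) = 4.04 dB

4.04 dB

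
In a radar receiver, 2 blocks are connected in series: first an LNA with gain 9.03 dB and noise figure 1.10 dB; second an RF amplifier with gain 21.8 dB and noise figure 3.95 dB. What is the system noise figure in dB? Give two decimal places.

1.68 dB

Convert to linear (a loss of L dB is a gain of −L dB): F_i = 10^(NF_i/10), G_i = 10^(G_i,dB/10)
  Stage 1: F_1 = 10^(1.10/10) = 1.288, G_1 = 10^(9.03/10) = 7.998
  Stage 2: F_2 = 10^(3.95/10) = 2.483, G_2 = 10^(21.8/10) = 151.4
Friis cascade:
  F = 1.288 + (2.483 − 1)/7.998 = 1.474
NF = 10 log₁₀(1.474) = 1.68 dB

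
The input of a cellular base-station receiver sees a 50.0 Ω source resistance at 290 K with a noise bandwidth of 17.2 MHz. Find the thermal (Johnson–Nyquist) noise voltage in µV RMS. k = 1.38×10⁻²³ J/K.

3.71 µV

V_n = √(4kTRB)
4kTRB = 4 × 1.38×10⁻²³ × 290 × 5.00×10¹ × 1.72×10⁷ = 1.38×10⁻¹¹ V²
V_n = √(1.38×10⁻¹¹) = 3.71×10⁻⁶ V = 3.71 µV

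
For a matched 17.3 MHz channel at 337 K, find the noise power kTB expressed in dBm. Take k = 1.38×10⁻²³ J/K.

−100.9 dBm

P_n = kTB = 1.38×10⁻²³ × 337 × 1.73×10⁷ = 8.05×10⁻¹⁴ W
In dBm: 10 log₁₀(8.05×10⁻¹⁴ / 10⁻³) = −100.9 dBm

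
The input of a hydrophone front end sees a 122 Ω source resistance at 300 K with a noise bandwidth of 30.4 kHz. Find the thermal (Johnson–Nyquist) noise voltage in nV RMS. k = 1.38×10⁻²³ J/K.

248 nV

V_n = √(4kTRB)
4kTRB = 4 × 1.38×10⁻²³ × 300 × 1.22×10² × 3.04×10⁴ = 6.14×10⁻¹⁴ V²
V_n = √(6.14×10⁻¹⁴) = 2.48×10⁻⁷ V = 248 nV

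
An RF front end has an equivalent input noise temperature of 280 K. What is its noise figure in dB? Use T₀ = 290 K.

F = 1 + T_e/T₀ = 1 + 280/290 = 1.96552
NF = 10 log₁₀(1.96552) = 2.93 dB

2.93 dB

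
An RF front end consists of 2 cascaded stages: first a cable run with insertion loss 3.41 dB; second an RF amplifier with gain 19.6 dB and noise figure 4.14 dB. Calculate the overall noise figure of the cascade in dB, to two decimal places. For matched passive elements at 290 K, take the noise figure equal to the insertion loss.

Convert to linear (a loss of L dB is a gain of −L dB): F_i = 10^(NF_i/10), G_i = 10^(G_i,dB/10)
  Stage 1: F_1 = 10^(3.41/10) = 2.193, G_1 = 10^(−3.41/10) = 0.4560
  Stage 2: F_2 = 10^(4.14/10) = 2.594, G_2 = 10^(19.6/10) = 91.20
Friis cascade:
  F = 2.193 + (2.594 − 1)/0.4560 = 5.689
NF = 10 log₁₀(5.689) = 7.55 dB

7.55 dB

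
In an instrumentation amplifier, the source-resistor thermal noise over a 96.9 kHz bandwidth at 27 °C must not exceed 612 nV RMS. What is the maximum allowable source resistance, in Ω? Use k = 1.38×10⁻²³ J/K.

233 Ω

T = 27 °C + 273.15 = 300.15 K
Johnson–Nyquist: V_n = √(4kTRB) ⇒ R = V_n² / (4kTB)
4kTB = 4 × 1.38×10⁻²³ × 300.15 × 9.69×10⁴ = 1.61×10⁻¹⁵
R = (6.12×10⁻⁷)² / 1.61×10⁻¹⁵ = 2.33×10² Ω = 233 Ω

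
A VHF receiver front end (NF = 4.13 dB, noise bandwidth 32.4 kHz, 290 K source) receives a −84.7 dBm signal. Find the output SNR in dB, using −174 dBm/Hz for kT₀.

Noise floor: N = −174 + 10 log₁₀(B) + NF
10 log₁₀(3.24×10⁴) = 45.11 dB
N = −174 + 45.11 + 4.13 = −124.76 dBm
SNR = P_sig − N = −84.7 − (−124.76) = 40.06 dB → 40.1 dB

40.1 dB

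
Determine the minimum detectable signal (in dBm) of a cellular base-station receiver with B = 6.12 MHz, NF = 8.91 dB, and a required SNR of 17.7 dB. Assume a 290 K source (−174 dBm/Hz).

−79.5 dBm

Sensitivity = −174 + 10 log₁₀(B) + NF + SNR_min
= −174 + 67.87 + 8.91 + 17.7
= −79.52 dBm → −79.5 dBm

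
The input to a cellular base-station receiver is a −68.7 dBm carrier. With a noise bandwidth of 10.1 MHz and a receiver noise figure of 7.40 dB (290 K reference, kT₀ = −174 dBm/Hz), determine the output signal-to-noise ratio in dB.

Noise floor: N = −174 + 10 log₁₀(B) + NF
10 log₁₀(1.01×10⁷) = 70.04 dB
N = −174 + 70.04 + 7.40 = −96.56 dBm
SNR = P_sig − N = −68.7 − (−96.56) = 27.86 dB → 27.9 dB

27.9 dB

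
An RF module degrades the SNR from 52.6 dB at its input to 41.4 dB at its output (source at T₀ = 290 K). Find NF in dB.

11.2 dB

NF (dB) = SNR_in(dB) − SNR_out(dB) when the source is at T₀
NF = 52.6 − 41.4 = 11.2 dB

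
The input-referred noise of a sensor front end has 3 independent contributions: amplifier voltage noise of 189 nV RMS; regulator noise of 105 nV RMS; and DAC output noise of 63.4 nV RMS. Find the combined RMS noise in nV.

Uncorrelated sources add in power (mean-square): V_tot = √(ΣV_i²)
V_tot = √[(1.89×10⁻⁷)² + (1.05×10⁻⁷)² + (6.34×10⁻⁸)²] = 2.25×10⁻⁷ V = 225 nV

225 nV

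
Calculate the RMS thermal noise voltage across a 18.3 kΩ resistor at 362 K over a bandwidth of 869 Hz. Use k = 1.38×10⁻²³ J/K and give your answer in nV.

564 nV

V_n = √(4kTRB)
4kTRB = 4 × 1.38×10⁻²³ × 362 × 1.83×10⁴ × 8.69×10² = 3.18×10⁻¹³ V²
V_n = √(3.18×10⁻¹³) = 5.64×10⁻⁷ V = 564 nV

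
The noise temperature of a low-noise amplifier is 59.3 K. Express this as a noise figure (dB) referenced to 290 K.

F = 1 + T_e/T₀ = 1 + 59.3/290 = 1.20448
NF = 10 log₁₀(1.20448) = 0.808 dB

0.808 dB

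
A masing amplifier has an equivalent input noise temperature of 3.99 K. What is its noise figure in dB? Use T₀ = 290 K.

0.059 dB

F = 1 + T_e/T₀ = 1 + 3.99/290 = 1.01376
NF = 10 log₁₀(1.01376) = 0.059 dB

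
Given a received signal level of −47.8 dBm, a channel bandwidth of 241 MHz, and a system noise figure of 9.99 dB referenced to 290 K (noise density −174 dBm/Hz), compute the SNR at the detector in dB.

32.4 dB

Noise floor: N = −174 + 10 log₁₀(B) + NF
10 log₁₀(2.41×10⁸) = 83.82 dB
N = −174 + 83.82 + 9.99 = −80.19 dBm
SNR = P_sig − N = −47.8 − (−80.19) = 32.39 dB → 32.4 dB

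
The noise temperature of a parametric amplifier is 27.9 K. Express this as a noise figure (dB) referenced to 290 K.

0.399 dB

F = 1 + T_e/T₀ = 1 + 27.9/290 = 1.09621
NF = 10 log₁₀(1.09621) = 0.399 dB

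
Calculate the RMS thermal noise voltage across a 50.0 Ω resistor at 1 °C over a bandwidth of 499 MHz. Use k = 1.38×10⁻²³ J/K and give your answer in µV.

T = 1 °C + 273.15 = 274.15 K
V_n = √(4kTRB)
4kTRB = 4 × 1.38×10⁻²³ × 274.15 × 5.00×10¹ × 4.99×10⁸ = 3.78×10⁻¹⁰ V²
V_n = √(3.78×10⁻¹⁰) = 1.94×10⁻⁵ V = 19.4 µV

19.4 µV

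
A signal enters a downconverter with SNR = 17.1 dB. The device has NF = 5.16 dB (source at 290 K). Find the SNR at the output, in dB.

By definition F = SNR_in/SNR_out, so in dB: SNR_out = SNR_in − NF
SNR_out = 17.1 − 5.16 = 11.94 dB

11.94 dB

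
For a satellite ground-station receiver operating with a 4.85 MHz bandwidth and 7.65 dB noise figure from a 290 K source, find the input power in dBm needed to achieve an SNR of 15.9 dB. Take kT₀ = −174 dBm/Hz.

−83.6 dBm

Sensitivity = −174 + 10 log₁₀(B) + NF + SNR_min
= −174 + 66.86 + 7.65 + 15.9
= −83.59 dBm → −83.6 dBm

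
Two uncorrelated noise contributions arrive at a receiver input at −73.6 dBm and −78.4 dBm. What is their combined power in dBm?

−72.4 dBm

Convert to linear, add, convert back:
P₁ = 4.37×10⁻¹¹ W, P₂ = 1.45×10⁻¹¹ W
P_tot = 5.81×10⁻¹¹ W → 10 log₁₀(P_tot / 10⁻³) = −72.4 dBm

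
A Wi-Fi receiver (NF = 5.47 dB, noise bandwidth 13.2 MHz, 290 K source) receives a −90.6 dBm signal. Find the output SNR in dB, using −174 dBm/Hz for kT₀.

6.7 dB

Noise floor: N = −174 + 10 log₁₀(B) + NF
10 log₁₀(1.32×10⁷) = 71.21 dB
N = −174 + 71.21 + 5.47 = −97.32 dBm
SNR = P_sig − N = −90.6 − (−97.32) = 6.72 dB → 6.7 dB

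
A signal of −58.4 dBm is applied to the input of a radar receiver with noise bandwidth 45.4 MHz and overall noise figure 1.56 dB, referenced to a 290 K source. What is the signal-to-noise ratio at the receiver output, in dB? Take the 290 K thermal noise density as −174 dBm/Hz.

Noise floor: N = −174 + 10 log₁₀(B) + NF
10 log₁₀(4.54×10⁷) = 76.57 dB
N = −174 + 76.57 + 1.56 = −95.87 dBm
SNR = P_sig − N = −58.4 − (−95.87) = 37.47 dB → 37.5 dB

37.5 dB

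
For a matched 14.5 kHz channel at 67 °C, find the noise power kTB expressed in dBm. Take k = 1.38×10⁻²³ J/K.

T = 67 °C + 273.15 = 340.15 K
P_n = kTB = 1.38×10⁻²³ × 340.15 × 1.45×10⁴ = 6.81×10⁻¹⁷ W
In dBm: 10 log₁₀(6.81×10⁻¹⁷ / 10⁻³) = −131.7 dBm

−131.7 dBm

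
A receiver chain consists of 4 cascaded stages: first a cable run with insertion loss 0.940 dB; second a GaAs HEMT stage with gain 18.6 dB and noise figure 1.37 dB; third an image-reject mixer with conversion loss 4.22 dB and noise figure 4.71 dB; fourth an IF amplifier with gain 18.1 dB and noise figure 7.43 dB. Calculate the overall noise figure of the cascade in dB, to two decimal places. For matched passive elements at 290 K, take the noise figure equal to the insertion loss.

Convert to linear (a loss of L dB is a gain of −L dB): F_i = 10^(NF_i/10), G_i = 10^(G_i,dB/10)
  Stage 1: F_1 = 10^(0.940/10) = 1.242, G_1 = 10^(−0.940/10) = 0.8054
  Stage 2: F_2 = 10^(1.37/10) = 1.371, G_2 = 10^(18.6/10) = 72.44
  Stage 3: F_3 = 10^(4.71/10) = 2.958, G_3 = 10^(−4.22/10) = 0.3784
  Stage 4: F_4 = 10^(7.43/10) = 5.534, G_4 = 10^(18.1/10) = 64.57
Friis cascade:
  F = 1.242 + (1.371 − 1)/0.8054 + (2.958 − 1)/58.34 + (5.534 − 1)/22.08 = 1.941
NF = 10 log₁₀(1.941) = 2.88 dB

2.88 dB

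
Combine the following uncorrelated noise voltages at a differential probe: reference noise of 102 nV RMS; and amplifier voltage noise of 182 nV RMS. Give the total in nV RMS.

Uncorrelated sources add in power (mean-square): V_tot = √(ΣV_i²)
V_tot = √[(1.02×10⁻⁷)² + (1.82×10⁻⁷)²] = 2.09×10⁻⁷ V = 209 nV

209 nV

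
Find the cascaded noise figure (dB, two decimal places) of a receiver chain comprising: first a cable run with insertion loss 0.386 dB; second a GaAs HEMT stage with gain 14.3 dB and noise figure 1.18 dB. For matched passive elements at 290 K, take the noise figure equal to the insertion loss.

1.57 dB

Convert to linear (a loss of L dB is a gain of −L dB): F_i = 10^(NF_i/10), G_i = 10^(G_i,dB/10)
  Stage 1: F_1 = 10^(0.386/10) = 1.093, G_1 = 10^(−0.386/10) = 0.9150
  Stage 2: F_2 = 10^(1.18/10) = 1.312, G_2 = 10^(14.3/10) = 26.92
Friis cascade:
  F = 1.093 + (1.312 − 1)/0.9150 = 1.434
NF = 10 log₁₀(1.434) = 1.57 dB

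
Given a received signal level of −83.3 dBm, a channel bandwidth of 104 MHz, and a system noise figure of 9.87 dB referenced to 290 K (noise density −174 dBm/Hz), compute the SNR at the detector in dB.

Noise floor: N = −174 + 10 log₁₀(B) + NF
10 log₁₀(1.04×10⁸) = 80.17 dB
N = −174 + 80.17 + 9.87 = −83.96 dBm
SNR = P_sig − N = −83.3 − (−83.96) = 0.66 dB → 0.7 dB

0.7 dB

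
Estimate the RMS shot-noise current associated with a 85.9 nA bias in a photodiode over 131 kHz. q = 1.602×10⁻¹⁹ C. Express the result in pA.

I_n = √(2qI·B)
2qI·B = 2 × 1.602×10⁻¹⁹ × 8.59×10⁻⁸ × 1.31×10⁵ = 3.61×10⁻²¹ A²
I_n = √(3.61×10⁻²¹) = 6.00×10⁻¹¹ A = 60.0 pA

60.0 pA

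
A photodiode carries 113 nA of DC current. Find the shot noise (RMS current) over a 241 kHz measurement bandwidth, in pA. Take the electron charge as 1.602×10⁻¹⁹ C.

93.4 pA

I_n = √(2qI·B)
2qI·B = 2 × 1.602×10⁻¹⁹ × 1.13×10⁻⁷ × 2.41×10⁵ = 8.73×10⁻²¹ A²
I_n = √(8.73×10⁻²¹) = 9.34×10⁻¹¹ A = 93.4 pA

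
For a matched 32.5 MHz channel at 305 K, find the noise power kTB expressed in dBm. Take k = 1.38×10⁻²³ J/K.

−98.6 dBm

P_n = kTB = 1.38×10⁻²³ × 305 × 3.25×10⁷ = 1.37×10⁻¹³ W
In dBm: 10 log₁₀(1.37×10⁻¹³ / 10⁻³) = −98.6 dBm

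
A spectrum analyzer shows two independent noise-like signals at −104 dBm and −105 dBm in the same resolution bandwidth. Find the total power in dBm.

Convert to linear, add, convert back:
P₁ = 3.98×10⁻¹⁴ W, P₂ = 3.16×10⁻¹⁴ W
P_tot = 7.14×10⁻¹⁴ W → 10 log₁₀(P_tot / 10⁻³) = −101.5 dBm

−101.5 dBm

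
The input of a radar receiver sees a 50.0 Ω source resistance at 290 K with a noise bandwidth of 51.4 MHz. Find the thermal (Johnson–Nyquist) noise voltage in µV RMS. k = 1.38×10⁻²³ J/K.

6.41 µV

V_n = √(4kTRB)
4kTRB = 4 × 1.38×10⁻²³ × 290 × 5.00×10¹ × 5.14×10⁷ = 4.11×10⁻¹¹ V²
V_n = √(4.11×10⁻¹¹) = 6.41×10⁻⁶ V = 6.41 µV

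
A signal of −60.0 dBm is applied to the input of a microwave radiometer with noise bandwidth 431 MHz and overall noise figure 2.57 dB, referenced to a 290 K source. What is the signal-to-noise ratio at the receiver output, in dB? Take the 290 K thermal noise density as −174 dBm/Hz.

Noise floor: N = −174 + 10 log₁₀(B) + NF
10 log₁₀(4.31×10⁸) = 86.34 dB
N = −174 + 86.34 + 2.57 = −85.09 dBm
SNR = P_sig − N = −60.0 − (−85.09) = 25.09 dB → 25.1 dB

25.1 dB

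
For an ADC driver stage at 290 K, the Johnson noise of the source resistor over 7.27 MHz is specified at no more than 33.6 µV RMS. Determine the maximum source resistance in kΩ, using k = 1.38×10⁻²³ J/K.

9.70 kΩ

Johnson–Nyquist: V_n = √(4kTRB) ⇒ R = V_n² / (4kTB)
4kTB = 4 × 1.38×10⁻²³ × 290 × 7.27×10⁶ = 1.16×10⁻¹³
R = (3.36×10⁻⁵)² / 1.16×10⁻¹³ = 9.70×10³ Ω = 9.70 kΩ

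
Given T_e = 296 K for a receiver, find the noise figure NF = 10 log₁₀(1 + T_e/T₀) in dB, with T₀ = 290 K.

F = 1 + T_e/T₀ = 1 + 296/290 = 2.02069
NF = 10 log₁₀(2.02069) = 3.05 dB

3.05 dB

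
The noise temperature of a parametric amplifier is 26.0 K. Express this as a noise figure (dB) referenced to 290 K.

F = 1 + T_e/T₀ = 1 + 26.0/290 = 1.08966
NF = 10 log₁₀(1.08966) = 0.373 dB

0.373 dB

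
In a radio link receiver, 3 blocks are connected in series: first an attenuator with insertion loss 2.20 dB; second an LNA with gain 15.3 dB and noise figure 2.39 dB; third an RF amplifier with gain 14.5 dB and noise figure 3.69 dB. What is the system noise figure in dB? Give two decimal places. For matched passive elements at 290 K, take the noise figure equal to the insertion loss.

Convert to linear (a loss of L dB is a gain of −L dB): F_i = 10^(NF_i/10), G_i = 10^(G_i,dB/10)
  Stage 1: F_1 = 10^(2.20/10) = 1.660, G_1 = 10^(−2.20/10) = 0.6026
  Stage 2: F_2 = 10^(2.39/10) = 1.734, G_2 = 10^(15.3/10) = 33.88
  Stage 3: F_3 = 10^(3.69/10) = 2.339, G_3 = 10^(14.5/10) = 28.18
Friis cascade:
  F = 1.660 + (1.734 − 1)/0.6026 + (2.339 − 1)/20.42 = 2.943
NF = 10 log₁₀(2.943) = 4.69 dB

4.69 dB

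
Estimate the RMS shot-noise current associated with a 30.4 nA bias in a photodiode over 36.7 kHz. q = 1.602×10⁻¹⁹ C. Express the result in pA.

18.9 pA

I_n = √(2qI·B)
2qI·B = 2 × 1.602×10⁻¹⁹ × 3.04×10⁻⁸ × 3.67×10⁴ = 3.57×10⁻²² A²
I_n = √(3.57×10⁻²²) = 1.89×10⁻¹¹ A = 18.9 pA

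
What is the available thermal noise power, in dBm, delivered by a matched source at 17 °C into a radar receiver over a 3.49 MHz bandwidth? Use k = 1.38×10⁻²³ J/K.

−108.5 dBm

T = 17 °C + 273.15 = 290.15 K
P_n = kTB = 1.38×10⁻²³ × 290.15 × 3.49×10⁶ = 1.40×10⁻¹⁴ W
In dBm: 10 log₁₀(1.40×10⁻¹⁴ / 10⁻³) = −108.5 dBm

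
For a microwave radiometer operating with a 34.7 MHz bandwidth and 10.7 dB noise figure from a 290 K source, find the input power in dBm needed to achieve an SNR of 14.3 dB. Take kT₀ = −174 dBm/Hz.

Sensitivity = −174 + 10 log₁₀(B) + NF + SNR_min
= −174 + 75.4 + 10.7 + 14.3
= −73.6 dBm → −73.6 dBm

−73.6 dBm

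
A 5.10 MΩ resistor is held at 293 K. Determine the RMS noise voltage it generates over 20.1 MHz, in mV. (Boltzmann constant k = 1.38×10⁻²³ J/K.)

V_n = √(4kTRB)
4kTRB = 4 × 1.38×10⁻²³ × 293 × 5.10×10⁶ × 2.01×10⁷ = 1.66×10⁻⁶ V²
V_n = √(1.66×10⁻⁶) = 1.29×10⁻³ V = 1.29 mV

1.29 mV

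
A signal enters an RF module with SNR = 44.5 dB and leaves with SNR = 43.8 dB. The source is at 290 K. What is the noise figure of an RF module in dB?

NF (dB) = SNR_in(dB) − SNR_out(dB) when the source is at T₀
NF = 44.5 − 43.8 = 0.7 dB

0.7 dB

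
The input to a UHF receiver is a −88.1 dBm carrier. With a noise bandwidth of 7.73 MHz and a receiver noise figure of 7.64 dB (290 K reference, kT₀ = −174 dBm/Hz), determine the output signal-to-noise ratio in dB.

Noise floor: N = −174 + 10 log₁₀(B) + NF
10 log₁₀(7.73×10⁶) = 68.88 dB
N = −174 + 68.88 + 7.64 = −97.48 dBm
SNR = P_sig − N = −88.1 − (−97.48) = 9.38 dB → 9.4 dB

9.4 dB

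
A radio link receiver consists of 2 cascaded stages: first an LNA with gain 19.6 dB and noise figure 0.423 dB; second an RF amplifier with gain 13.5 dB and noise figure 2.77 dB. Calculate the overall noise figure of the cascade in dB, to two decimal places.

0.46 dB

Convert to linear (a loss of L dB is a gain of −L dB): F_i = 10^(NF_i/10), G_i = 10^(G_i,dB/10)
  Stage 1: F_1 = 10^(0.423/10) = 1.102, G_1 = 10^(19.6/10) = 91.20
  Stage 2: F_2 = 10^(2.77/10) = 1.892, G_2 = 10^(13.5/10) = 22.39
Friis cascade:
  F = 1.102 + (1.892 − 1)/91.20 = 1.112
NF = 10 log₁₀(1.112) = 0.46 dB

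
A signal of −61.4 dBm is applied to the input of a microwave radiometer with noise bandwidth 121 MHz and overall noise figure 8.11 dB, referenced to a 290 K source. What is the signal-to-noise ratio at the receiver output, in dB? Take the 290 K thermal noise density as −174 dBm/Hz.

Noise floor: N = −174 + 10 log₁₀(B) + NF
10 log₁₀(1.21×10⁸) = 80.83 dB
N = −174 + 80.83 + 8.11 = −85.06 dBm
SNR = P_sig − N = −61.4 − (−85.06) = 23.66 dB → 23.7 dB

23.7 dB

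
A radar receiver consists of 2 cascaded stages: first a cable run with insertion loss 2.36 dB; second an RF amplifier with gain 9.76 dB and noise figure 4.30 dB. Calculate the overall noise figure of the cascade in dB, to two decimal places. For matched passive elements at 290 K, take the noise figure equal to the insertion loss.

Convert to linear (a loss of L dB is a gain of −L dB): F_i = 10^(NF_i/10), G_i = 10^(G_i,dB/10)
  Stage 1: F_1 = 10^(2.36/10) = 1.722, G_1 = 10^(−2.36/10) = 0.5808
  Stage 2: F_2 = 10^(4.30/10) = 2.692, G_2 = 10^(9.76/10) = 9.462
Friis cascade:
  F = 1.722 + (2.692 − 1)/0.5808 = 4.634
NF = 10 log₁₀(4.634) = 6.66 dB

6.66 dB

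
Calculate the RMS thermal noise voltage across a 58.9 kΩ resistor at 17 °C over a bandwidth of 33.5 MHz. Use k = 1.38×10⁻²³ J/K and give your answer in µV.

178 µV

T = 17 °C + 273.15 = 290.15 K
V_n = √(4kTRB)
4kTRB = 4 × 1.38×10⁻²³ × 290.15 × 5.89×10⁴ × 3.35×10⁷ = 3.16×10⁻⁸ V²
V_n = √(3.16×10⁻⁸) = 1.78×10⁻⁴ V = 178 µV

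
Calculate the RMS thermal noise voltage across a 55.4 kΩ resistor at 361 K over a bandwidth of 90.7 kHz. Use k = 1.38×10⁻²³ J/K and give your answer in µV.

V_n = √(4kTRB)
4kTRB = 4 × 1.38×10⁻²³ × 361 × 5.54×10⁴ × 9.07×10⁴ = 1.00×10⁻¹⁰ V²
V_n = √(1.00×10⁻¹⁰) = 1.00×10⁻⁵ V = 10.0 µV

10.0 µV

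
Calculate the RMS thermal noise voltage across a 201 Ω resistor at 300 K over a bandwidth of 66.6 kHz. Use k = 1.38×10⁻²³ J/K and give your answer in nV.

471 nV

V_n = √(4kTRB)
4kTRB = 4 × 1.38×10⁻²³ × 300 × 2.01×10² × 6.66×10⁴ = 2.22×10⁻¹³ V²
V_n = √(2.22×10⁻¹³) = 4.71×10⁻⁷ V = 471 nV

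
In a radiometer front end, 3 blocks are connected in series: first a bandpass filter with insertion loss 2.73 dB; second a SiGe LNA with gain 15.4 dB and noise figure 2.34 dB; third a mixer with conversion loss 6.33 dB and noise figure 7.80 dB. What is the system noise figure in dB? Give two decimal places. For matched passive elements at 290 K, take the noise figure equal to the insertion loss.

Convert to linear (a loss of L dB is a gain of −L dB): F_i = 10^(NF_i/10), G_i = 10^(G_i,dB/10)
  Stage 1: F_1 = 10^(2.73/10) = 1.875, G_1 = 10^(−2.73/10) = 0.5333
  Stage 2: F_2 = 10^(2.34/10) = 1.714, G_2 = 10^(15.4/10) = 34.67
  Stage 3: F_3 = 10^(7.80/10) = 6.026, G_3 = 10^(−6.33/10) = 0.2328
Friis cascade:
  F = 1.875 + (1.714 − 1)/0.5333 + (6.026 − 1)/18.49 = 3.485
NF = 10 log₁₀(3.485) = 5.42 dB

5.42 dB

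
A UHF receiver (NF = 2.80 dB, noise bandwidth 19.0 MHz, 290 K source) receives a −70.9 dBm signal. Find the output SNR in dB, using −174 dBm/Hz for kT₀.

27.5 dB

Noise floor: N = −174 + 10 log₁₀(B) + NF
10 log₁₀(1.90×10⁷) = 72.79 dB
N = −174 + 72.79 + 2.80 = −98.41 dBm
SNR = P_sig − N = −70.9 − (−98.41) = 27.51 dB → 27.5 dB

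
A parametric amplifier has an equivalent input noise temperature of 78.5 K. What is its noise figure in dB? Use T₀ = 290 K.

1.04 dB

F = 1 + T_e/T₀ = 1 + 78.5/290 = 1.27069
NF = 10 log₁₀(1.27069) = 1.04 dB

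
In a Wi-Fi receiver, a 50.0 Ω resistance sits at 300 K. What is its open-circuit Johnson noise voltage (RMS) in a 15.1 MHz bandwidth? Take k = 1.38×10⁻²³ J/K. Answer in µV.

V_n = √(4kTRB)
4kTRB = 4 × 1.38×10⁻²³ × 300 × 5.00×10¹ × 1.51×10⁷ = 1.25×10⁻¹¹ V²
V_n = √(1.25×10⁻¹¹) = 3.54×10⁻⁶ V = 3.54 µV

3.54 µV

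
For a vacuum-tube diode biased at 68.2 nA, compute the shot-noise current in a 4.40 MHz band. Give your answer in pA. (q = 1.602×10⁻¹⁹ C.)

310 pA

I_n = √(2qI·B)
2qI·B = 2 × 1.602×10⁻¹⁹ × 6.82×10⁻⁸ × 4.40×10⁶ = 9.61×10⁻²⁰ A²
I_n = √(9.61×10⁻²⁰) = 3.10×10⁻¹⁰ A = 310 pA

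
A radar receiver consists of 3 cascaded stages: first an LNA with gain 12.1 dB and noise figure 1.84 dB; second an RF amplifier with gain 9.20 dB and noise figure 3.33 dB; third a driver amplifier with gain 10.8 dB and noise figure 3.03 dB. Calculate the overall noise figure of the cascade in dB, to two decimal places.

Convert to linear (a loss of L dB is a gain of −L dB): F_i = 10^(NF_i/10), G_i = 10^(G_i,dB/10)
  Stage 1: F_1 = 10^(1.84/10) = 1.528, G_1 = 10^(12.1/10) = 16.22
  Stage 2: F_2 = 10^(3.33/10) = 2.153, G_2 = 10^(9.20/10) = 8.318
  Stage 3: F_3 = 10^(3.03/10) = 2.009, G_3 = 10^(10.8/10) = 12.02
Friis cascade:
  F = 1.528 + (2.153 − 1)/16.22 + (2.009 − 1)/134.9 = 1.606
NF = 10 log₁₀(1.606) = 2.06 dB

2.06 dB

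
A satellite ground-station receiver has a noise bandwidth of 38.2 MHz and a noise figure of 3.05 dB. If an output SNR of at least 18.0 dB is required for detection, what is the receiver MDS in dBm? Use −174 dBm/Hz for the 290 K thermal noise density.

Sensitivity = −174 + 10 log₁₀(B) + NF + SNR_min
= −174 + 75.82 + 3.05 + 18.0
= −77.13 dBm → −77.1 dBm

−77.1 dBm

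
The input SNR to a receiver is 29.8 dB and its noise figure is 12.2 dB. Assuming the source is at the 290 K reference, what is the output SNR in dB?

17.6 dB

By definition F = SNR_in/SNR_out, so in dB: SNR_out = SNR_in − NF
SNR_out = 29.8 − 12.2 = 17.6 dB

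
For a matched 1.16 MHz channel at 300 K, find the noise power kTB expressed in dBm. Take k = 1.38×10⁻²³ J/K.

P_n = kTB = 1.38×10⁻²³ × 300 × 1.16×10⁶ = 4.80×10⁻¹⁵ W
In dBm: 10 log₁₀(4.80×10⁻¹⁵ / 10⁻³) = −113.2 dBm

−113.2 dBm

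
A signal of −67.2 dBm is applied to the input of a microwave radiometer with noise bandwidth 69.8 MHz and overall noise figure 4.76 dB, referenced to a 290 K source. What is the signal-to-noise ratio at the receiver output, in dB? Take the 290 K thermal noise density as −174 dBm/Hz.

23.6 dB

Noise floor: N = −174 + 10 log₁₀(B) + NF
10 log₁₀(6.98×10⁷) = 78.44 dB
N = −174 + 78.44 + 4.76 = −90.80 dBm
SNR = P_sig − N = −67.2 − (−90.80) = 23.60 dB → 23.6 dB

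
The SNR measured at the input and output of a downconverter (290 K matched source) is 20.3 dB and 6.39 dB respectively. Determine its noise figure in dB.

13.91 dB

NF (dB) = SNR_in(dB) − SNR_out(dB) when the source is at T₀
NF = 20.3 − 6.39 = 13.91 dB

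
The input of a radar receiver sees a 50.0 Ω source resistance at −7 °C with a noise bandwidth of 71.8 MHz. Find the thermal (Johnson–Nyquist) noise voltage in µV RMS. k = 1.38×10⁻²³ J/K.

T = −7 °C + 273.15 = 266.15 K
V_n = √(4kTRB)
4kTRB = 4 × 1.38×10⁻²³ × 266.15 × 5.00×10¹ × 7.18×10⁷ = 5.27×10⁻¹¹ V²
V_n = √(5.27×10⁻¹¹) = 7.26×10⁻⁶ V = 7.26 µV

7.26 µV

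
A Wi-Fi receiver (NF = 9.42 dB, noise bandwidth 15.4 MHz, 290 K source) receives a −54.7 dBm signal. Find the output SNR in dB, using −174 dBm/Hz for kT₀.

Noise floor: N = −174 + 10 log₁₀(B) + NF
10 log₁₀(1.54×10⁷) = 71.88 dB
N = −174 + 71.88 + 9.42 = −92.70 dBm
SNR = P_sig − N = −54.7 − (−92.70) = 38.00 dB → 38.0 dB

38.0 dB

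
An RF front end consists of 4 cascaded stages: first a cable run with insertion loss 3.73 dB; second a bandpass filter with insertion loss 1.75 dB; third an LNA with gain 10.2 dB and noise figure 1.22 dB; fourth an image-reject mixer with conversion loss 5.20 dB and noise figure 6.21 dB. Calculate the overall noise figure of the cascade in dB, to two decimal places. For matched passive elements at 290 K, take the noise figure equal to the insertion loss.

7.60 dB

Convert to linear (a loss of L dB is a gain of −L dB): F_i = 10^(NF_i/10), G_i = 10^(G_i,dB/10)
  Stage 1: F_1 = 10^(3.73/10) = 2.360, G_1 = 10^(−3.73/10) = 0.4236
  Stage 2: F_2 = 10^(1.75/10) = 1.496, G_2 = 10^(−1.75/10) = 0.6683
  Stage 3: F_3 = 10^(1.22/10) = 1.324, G_3 = 10^(10.2/10) = 10.47
  Stage 4: F_4 = 10^(6.21/10) = 4.178, G_4 = 10^(−5.20/10) = 0.3020
Friis cascade:
  F = 2.360 + (1.496 − 1)/0.4236 + (1.324 − 1)/0.2831 + (4.178 − 1)/2.965 = 5.749
NF = 10 log₁₀(5.749) = 7.60 dB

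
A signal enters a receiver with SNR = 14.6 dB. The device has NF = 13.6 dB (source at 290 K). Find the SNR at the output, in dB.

1.0 dB

By definition F = SNR_in/SNR_out, so in dB: SNR_out = SNR_in − NF
SNR_out = 14.6 − 13.6 = 1.0 dB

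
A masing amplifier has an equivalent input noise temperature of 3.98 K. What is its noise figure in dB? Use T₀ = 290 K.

F = 1 + T_e/T₀ = 1 + 3.98/290 = 1.01372
NF = 10 log₁₀(1.01372) = 0.059 dB

0.059 dB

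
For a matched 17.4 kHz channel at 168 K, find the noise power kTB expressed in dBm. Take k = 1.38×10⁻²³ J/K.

−133.9 dBm

P_n = kTB = 1.38×10⁻²³ × 168 × 1.74×10⁴ = 4.03×10⁻¹⁷ W
In dBm: 10 log₁₀(4.03×10⁻¹⁷ / 10⁻³) = −133.9 dBm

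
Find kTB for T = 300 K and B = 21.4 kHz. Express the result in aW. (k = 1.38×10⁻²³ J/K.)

P_n = kTB = 1.38×10⁻²³ × 300 × 2.14×10⁴ = 8.86×10⁻¹⁷ W = 88.6 aW

88.6 aW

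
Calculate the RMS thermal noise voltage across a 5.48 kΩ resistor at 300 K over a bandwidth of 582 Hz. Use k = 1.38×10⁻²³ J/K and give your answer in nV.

230 nV

V_n = √(4kTRB)
4kTRB = 4 × 1.38×10⁻²³ × 300 × 5.48×10³ × 5.82×10² = 5.28×10⁻¹⁴ V²
V_n = √(5.28×10⁻¹⁴) = 2.30×10⁻⁷ V = 230 nV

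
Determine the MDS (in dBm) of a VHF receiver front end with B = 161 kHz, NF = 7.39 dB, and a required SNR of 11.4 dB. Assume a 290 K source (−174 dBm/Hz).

−103.1 dBm

Sensitivity = −174 + 10 log₁₀(B) + NF + SNR_min
= −174 + 52.07 + 7.39 + 11.4
= −103.14 dBm → −103.1 dBm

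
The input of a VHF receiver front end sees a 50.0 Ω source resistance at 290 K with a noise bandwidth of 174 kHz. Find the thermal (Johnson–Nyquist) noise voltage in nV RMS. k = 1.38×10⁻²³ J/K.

V_n = √(4kTRB)
4kTRB = 4 × 1.38×10⁻²³ × 290 × 5.00×10¹ × 1.74×10⁵ = 1.39×10⁻¹³ V²
V_n = √(1.39×10⁻¹³) = 3.73×10⁻⁷ V = 373 nV

373 nV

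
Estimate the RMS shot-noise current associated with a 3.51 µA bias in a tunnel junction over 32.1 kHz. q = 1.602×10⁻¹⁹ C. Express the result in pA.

190 pA

I_n = √(2qI·B)
2qI·B = 2 × 1.602×10⁻¹⁹ × 3.51×10⁻⁶ × 3.21×10⁴ = 3.61×10⁻²⁰ A²
I_n = √(3.61×10⁻²⁰) = 1.90×10⁻¹⁰ A = 190 pA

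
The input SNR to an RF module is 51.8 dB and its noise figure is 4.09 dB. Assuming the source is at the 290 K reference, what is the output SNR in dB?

By definition F = SNR_in/SNR_out, so in dB: SNR_out = SNR_in − NF
SNR_out = 51.8 − 4.09 = 47.71 dB

47.71 dB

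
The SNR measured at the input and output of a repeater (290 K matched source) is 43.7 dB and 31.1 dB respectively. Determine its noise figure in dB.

NF (dB) = SNR_in(dB) − SNR_out(dB) when the source is at T₀
NF = 43.7 − 31.1 = 12.6 dB

12.6 dB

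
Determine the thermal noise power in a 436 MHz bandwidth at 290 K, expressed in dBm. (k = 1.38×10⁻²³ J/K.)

−87.6 dBm

P_n = kTB = 1.38×10⁻²³ × 290 × 4.36×10⁸ = 1.74×10⁻¹² W
In dBm: 10 log₁₀(1.74×10⁻¹² / 10⁻³) = −87.6 dBm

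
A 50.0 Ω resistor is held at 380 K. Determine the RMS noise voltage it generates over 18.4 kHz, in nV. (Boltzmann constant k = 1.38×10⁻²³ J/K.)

139 nV

V_n = √(4kTRB)
4kTRB = 4 × 1.38×10⁻²³ × 380 × 5.00×10¹ × 1.84×10⁴ = 1.93×10⁻¹⁴ V²
V_n = √(1.93×10⁻¹⁴) = 1.39×10⁻⁷ V = 139 nV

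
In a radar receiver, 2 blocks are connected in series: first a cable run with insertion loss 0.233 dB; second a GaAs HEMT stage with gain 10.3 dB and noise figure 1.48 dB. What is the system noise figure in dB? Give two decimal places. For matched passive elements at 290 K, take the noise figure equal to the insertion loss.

1.71 dB

Convert to linear (a loss of L dB is a gain of −L dB): F_i = 10^(NF_i/10), G_i = 10^(G_i,dB/10)
  Stage 1: F_1 = 10^(0.233/10) = 1.055, G_1 = 10^(−0.233/10) = 0.9478
  Stage 2: F_2 = 10^(1.48/10) = 1.406, G_2 = 10^(10.3/10) = 10.72
Friis cascade:
  F = 1.055 + (1.406 − 1)/0.9478 = 1.484
NF = 10 log₁₀(1.484) = 1.71 dB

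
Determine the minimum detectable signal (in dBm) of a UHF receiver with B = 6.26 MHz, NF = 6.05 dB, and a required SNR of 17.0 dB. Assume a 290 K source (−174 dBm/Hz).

Sensitivity = −174 + 10 log₁₀(B) + NF + SNR_min
= −174 + 67.97 + 6.05 + 17.0
= −82.98 dBm → −83.0 dBm

−83.0 dBm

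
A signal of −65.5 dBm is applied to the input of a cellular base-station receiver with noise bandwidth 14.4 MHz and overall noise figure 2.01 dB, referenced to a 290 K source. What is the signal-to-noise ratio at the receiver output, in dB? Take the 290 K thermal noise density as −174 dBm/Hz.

Noise floor: N = −174 + 10 log₁₀(B) + NF
10 log₁₀(1.44×10⁷) = 71.58 dB
N = −174 + 71.58 + 2.01 = −100.41 dBm
SNR = P_sig − N = −65.5 − (−100.41) = 34.91 dB → 34.9 dB

34.9 dB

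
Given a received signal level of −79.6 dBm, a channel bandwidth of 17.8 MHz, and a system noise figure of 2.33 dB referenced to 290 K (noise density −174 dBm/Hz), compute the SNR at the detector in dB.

19.6 dB

Noise floor: N = −174 + 10 log₁₀(B) + NF
10 log₁₀(1.78×10⁷) = 72.5 dB
N = −174 + 72.5 + 2.33 = −99.17 dBm
SNR = P_sig − N = −79.6 − (−99.17) = 19.57 dB → 19.6 dB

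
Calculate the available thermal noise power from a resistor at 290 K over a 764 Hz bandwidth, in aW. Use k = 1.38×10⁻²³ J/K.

3.06 aW

P_n = kTB = 1.38×10⁻²³ × 290 × 7.64×10² = 3.06×10⁻¹⁸ W = 3.06 aW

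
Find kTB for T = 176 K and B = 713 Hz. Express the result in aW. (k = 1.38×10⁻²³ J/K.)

1.73 aW

P_n = kTB = 1.38×10⁻²³ × 176 × 7.13×10² = 1.73×10⁻¹⁸ W = 1.73 aW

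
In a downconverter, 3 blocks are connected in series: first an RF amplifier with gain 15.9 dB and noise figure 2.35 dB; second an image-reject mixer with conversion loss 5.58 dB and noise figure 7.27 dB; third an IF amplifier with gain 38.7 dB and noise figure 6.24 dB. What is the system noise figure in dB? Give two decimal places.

Convert to linear (a loss of L dB is a gain of −L dB): F_i = 10^(NF_i/10), G_i = 10^(G_i,dB/10)
  Stage 1: F_1 = 10^(2.35/10) = 1.718, G_1 = 10^(15.9/10) = 38.90
  Stage 2: F_2 = 10^(7.27/10) = 5.333, G_2 = 10^(−5.58/10) = 0.2767
  Stage 3: F_3 = 10^(6.24/10) = 4.207, G_3 = 10^(38.7/10) = 7413
Friis cascade:
  F = 1.718 + (5.333 − 1)/38.90 + (4.207 − 1)/10.76 = 2.127
NF = 10 log₁₀(2.127) = 3.28 dB

3.28 dB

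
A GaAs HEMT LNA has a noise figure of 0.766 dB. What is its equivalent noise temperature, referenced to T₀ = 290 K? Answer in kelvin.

F = 10^(0.766/10) = 1.19289
T_e = (F − 1)·T₀ = (1.19289 − 1) × 290 = 55.9 K

55.9 K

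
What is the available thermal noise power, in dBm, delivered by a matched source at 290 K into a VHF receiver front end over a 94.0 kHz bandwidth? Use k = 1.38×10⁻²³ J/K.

P_n = kTB = 1.38×10⁻²³ × 290 × 9.40×10⁴ = 3.76×10⁻¹⁶ W
In dBm: 10 log₁₀(3.76×10⁻¹⁶ / 10⁻³) = −124.2 dBm

−124.2 dBm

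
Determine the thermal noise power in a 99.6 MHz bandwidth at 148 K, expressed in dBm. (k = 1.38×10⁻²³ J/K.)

−96.9 dBm

P_n = kTB = 1.38×10⁻²³ × 148 × 9.96×10⁷ = 2.03×10⁻¹³ W
In dBm: 10 log₁₀(2.03×10⁻¹³ / 10⁻³) = −96.9 dBm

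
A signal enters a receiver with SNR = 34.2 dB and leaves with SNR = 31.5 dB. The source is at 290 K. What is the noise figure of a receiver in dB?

2.7 dB

NF (dB) = SNR_in(dB) − SNR_out(dB) when the source is at T₀
NF = 34.2 − 31.5 = 2.7 dB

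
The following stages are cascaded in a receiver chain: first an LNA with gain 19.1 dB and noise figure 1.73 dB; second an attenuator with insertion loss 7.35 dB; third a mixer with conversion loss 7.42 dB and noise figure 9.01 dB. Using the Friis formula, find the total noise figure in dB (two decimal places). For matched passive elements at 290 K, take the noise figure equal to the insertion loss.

Convert to linear (a loss of L dB is a gain of −L dB): F_i = 10^(NF_i/10), G_i = 10^(G_i,dB/10)
  Stage 1: F_1 = 10^(1.73/10) = 1.489, G_1 = 10^(19.1/10) = 81.28
  Stage 2: F_2 = 10^(7.35/10) = 5.433, G_2 = 10^(−7.35/10) = 0.1841
  Stage 3: F_3 = 10^(9.01/10) = 7.962, G_3 = 10^(−7.42/10) = 0.1811
Friis cascade:
  F = 1.489 + (5.433 − 1)/81.28 + (7.962 − 1)/14.96 = 2.009
NF = 10 log₁₀(2.009) = 3.03 dB

3.03 dB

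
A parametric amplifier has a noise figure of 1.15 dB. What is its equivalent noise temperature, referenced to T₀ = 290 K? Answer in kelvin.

F = 10^(1.15/10) = 1.30317
T_e = (F − 1)·T₀ = (1.30317 − 1) × 290 = 87.9 K

87.9 K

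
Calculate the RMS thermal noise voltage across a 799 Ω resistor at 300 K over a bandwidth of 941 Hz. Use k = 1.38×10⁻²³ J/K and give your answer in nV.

V_n = √(4kTRB)
4kTRB = 4 × 1.38×10⁻²³ × 300 × 7.99×10² × 9.41×10² = 1.25×10⁻¹⁴ V²
V_n = √(1.25×10⁻¹⁴) = 1.12×10⁻⁷ V = 112 nV

112 nV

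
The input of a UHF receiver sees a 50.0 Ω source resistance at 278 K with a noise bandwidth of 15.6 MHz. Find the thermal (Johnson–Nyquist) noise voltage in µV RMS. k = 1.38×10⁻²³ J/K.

3.46 µV

V_n = √(4kTRB)
4kTRB = 4 × 1.38×10⁻²³ × 278 × 5.00×10¹ × 1.56×10⁷ = 1.20×10⁻¹¹ V²
V_n = √(1.20×10⁻¹¹) = 3.46×10⁻⁶ V = 3.46 µV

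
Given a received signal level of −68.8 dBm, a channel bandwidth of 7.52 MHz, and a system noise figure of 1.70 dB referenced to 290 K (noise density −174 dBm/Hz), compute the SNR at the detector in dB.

Noise floor: N = −174 + 10 log₁₀(B) + NF
10 log₁₀(7.52×10⁶) = 68.76 dB
N = −174 + 68.76 + 1.70 = −103.54 dBm
SNR = P_sig − N = −68.8 − (−103.54) = 34.74 dB → 34.7 dB

34.7 dB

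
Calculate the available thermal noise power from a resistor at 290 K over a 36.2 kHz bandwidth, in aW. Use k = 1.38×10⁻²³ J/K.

P_n = kTB = 1.38×10⁻²³ × 290 × 3.62×10⁴ = 1.45×10⁻¹⁶ W = 145 aW

145 aW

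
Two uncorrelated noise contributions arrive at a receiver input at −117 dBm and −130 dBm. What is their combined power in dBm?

−116.8 dBm

Convert to linear, add, convert back:
P₁ = 2.00×10⁻¹⁵ W, P₂ = 1.00×10⁻¹⁶ W
P_tot = 2.10×10⁻¹⁵ W → 10 log₁₀(P_tot / 10⁻³) = −116.8 dBm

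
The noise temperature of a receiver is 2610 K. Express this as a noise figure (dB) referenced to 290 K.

F = 1 + T_e/T₀ = 1 + 2610/290 = 10
NF = 10 log₁₀(10) = 10.00 dB

10.00 dB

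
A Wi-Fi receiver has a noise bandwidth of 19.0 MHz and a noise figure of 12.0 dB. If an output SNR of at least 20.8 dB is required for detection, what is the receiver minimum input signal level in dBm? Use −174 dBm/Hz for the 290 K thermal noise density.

Sensitivity = −174 + 10 log₁₀(B) + NF + SNR_min
= −174 + 72.79 + 12.0 + 20.8
= −68.41 dBm → −68.4 dBm

−68.4 dBm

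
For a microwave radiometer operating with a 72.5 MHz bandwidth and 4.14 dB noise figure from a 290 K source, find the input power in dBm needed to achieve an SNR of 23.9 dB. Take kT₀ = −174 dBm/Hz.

−67.4 dBm

Sensitivity = −174 + 10 log₁₀(B) + NF + SNR_min
= −174 + 78.6 + 4.14 + 23.9
= −67.36 dBm → −67.4 dBm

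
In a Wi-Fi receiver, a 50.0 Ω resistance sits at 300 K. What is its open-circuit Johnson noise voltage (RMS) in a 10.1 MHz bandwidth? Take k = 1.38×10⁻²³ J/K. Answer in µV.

V_n = √(4kTRB)
4kTRB = 4 × 1.38×10⁻²³ × 300 × 5.00×10¹ × 1.01×10⁷ = 8.36×10⁻¹² V²
V_n = √(8.36×10⁻¹²) = 2.89×10⁻⁶ V = 2.89 µV

2.89 µV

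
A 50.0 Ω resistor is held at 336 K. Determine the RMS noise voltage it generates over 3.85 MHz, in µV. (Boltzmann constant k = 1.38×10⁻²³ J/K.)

1.89 µV

V_n = √(4kTRB)
4kTRB = 4 × 1.38×10⁻²³ × 336 × 5.00×10¹ × 3.85×10⁶ = 3.57×10⁻¹² V²
V_n = √(3.57×10⁻¹²) = 1.89×10⁻⁶ V = 1.89 µV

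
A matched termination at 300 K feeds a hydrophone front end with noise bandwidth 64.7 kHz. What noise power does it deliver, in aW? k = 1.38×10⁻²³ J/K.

268 aW

P_n = kTB = 1.38×10⁻²³ × 300 × 6.47×10⁴ = 2.68×10⁻¹⁶ W = 268 aW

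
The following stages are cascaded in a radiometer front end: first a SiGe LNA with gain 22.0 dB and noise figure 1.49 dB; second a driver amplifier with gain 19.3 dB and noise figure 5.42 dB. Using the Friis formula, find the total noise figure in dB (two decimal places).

1.54 dB

Convert to linear (a loss of L dB is a gain of −L dB): F_i = 10^(NF_i/10), G_i = 10^(G_i,dB/10)
  Stage 1: F_1 = 10^(1.49/10) = 1.409, G_1 = 10^(22.0/10) = 158.5
  Stage 2: F_2 = 10^(5.42/10) = 3.483, G_2 = 10^(19.3/10) = 85.11
Friis cascade:
  F = 1.409 + (3.483 − 1)/158.5 = 1.425
NF = 10 log₁₀(1.425) = 1.54 dB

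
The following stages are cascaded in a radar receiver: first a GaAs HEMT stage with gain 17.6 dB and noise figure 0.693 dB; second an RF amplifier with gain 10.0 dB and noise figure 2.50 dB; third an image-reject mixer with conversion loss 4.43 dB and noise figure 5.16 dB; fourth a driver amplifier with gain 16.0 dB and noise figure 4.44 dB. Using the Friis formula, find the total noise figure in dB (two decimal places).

0.79 dB

Convert to linear (a loss of L dB is a gain of −L dB): F_i = 10^(NF_i/10), G_i = 10^(G_i,dB/10)
  Stage 1: F_1 = 10^(0.693/10) = 1.173, G_1 = 10^(17.6/10) = 57.54
  Stage 2: F_2 = 10^(2.50/10) = 1.778, G_2 = 10^(10.0/10) = 10.00
  Stage 3: F_3 = 10^(5.16/10) = 3.281, G_3 = 10^(−4.43/10) = 0.3606
  Stage 4: F_4 = 10^(4.44/10) = 2.780, G_4 = 10^(16.0/10) = 39.81
Friis cascade:
  F = 1.173 + (1.778 − 1)/57.54 + (3.281 − 1)/575.4 + (2.780 − 1)/207.5 = 1.199
NF = 10 log₁₀(1.199) = 0.79 dB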